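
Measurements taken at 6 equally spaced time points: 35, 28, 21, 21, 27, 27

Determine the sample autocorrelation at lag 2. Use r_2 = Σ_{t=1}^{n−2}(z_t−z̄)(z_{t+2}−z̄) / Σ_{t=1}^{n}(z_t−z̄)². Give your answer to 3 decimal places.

-0.446

Mean z̄ = (35 + 28 + 21 + 21 + 27 + 27)/6 = 26.5000
Deviations from mean: 8.5000, 1.5000, -5.5000, -5.5000, 0.5000, 0.5000
Numerator Σ_{t=1}^{4}(z_t−z̄)(z_{t+2}−z̄) = -60.5000
Denominator Σ(z_t−z̄)² = 135.5000
r_2 = -60.5000 / 135.5000 = -0.446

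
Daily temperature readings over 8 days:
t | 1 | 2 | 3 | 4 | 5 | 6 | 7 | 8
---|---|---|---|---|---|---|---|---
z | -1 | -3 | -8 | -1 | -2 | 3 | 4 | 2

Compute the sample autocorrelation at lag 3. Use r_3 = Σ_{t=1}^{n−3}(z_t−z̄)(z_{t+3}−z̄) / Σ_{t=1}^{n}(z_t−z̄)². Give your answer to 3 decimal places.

-0.280

Mean z̄ = (-1 − 3 − 8 − 1 − 2 + 3 + 4 + 2)/8 = -0.7500
Deviations from mean: -0.2500, -2.2500, -7.2500, -0.2500, -1.2500, 3.7500, 4.7500, 2.7500
Numerator Σ_{t=1}^{5}(z_t−z̄)(z_{t+3}−z̄) = -28.9375
Denominator Σ(z_t−z̄)² = 103.5000
r_3 = -28.9375 / 103.5000 = -0.280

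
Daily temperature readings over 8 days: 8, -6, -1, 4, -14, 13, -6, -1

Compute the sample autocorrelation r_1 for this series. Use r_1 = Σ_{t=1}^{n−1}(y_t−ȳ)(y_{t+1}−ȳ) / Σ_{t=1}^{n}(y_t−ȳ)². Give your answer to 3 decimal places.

-0.695

Mean ȳ = (8 − 6 − 1 + 4 − 14 + 13 − 6 − 1)/8 = -0.3750
Deviations from mean: 8.3750, -5.6250, -0.6250, 4.3750, -13.6250, 13.3750, -5.6250, -0.6250
Σ(y_t−ȳ)(y_{t+1}−ȳ) = (-47.1094) + (3.5156) + (-2.7344) + (-59.6094) + (-182.2344) + (-75.2344) + (3.5156) = -359.8906
Denominator Σ(y_t−ȳ)² = 517.8750
r_1 = -359.8906 / 517.8750 = -0.695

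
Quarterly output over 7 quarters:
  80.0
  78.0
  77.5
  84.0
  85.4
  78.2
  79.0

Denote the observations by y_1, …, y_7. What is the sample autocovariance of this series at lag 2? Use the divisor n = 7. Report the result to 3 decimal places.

-5.193

Mean ȳ = (80.0 + 78.0 + 77.5 + 84.0 + 85.4 + 78.2 + 79.0)/7 = 80.3000
Σ_{t=1}^{5}(y_t−ȳ)(y_{t+2}−ȳ) = -36.3500
γ_2 = -36.3500 / 7 = -5.193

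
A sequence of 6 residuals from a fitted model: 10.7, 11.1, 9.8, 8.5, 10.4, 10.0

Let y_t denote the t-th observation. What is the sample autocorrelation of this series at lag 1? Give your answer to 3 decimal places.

0.063

Mean ȳ = (10.7 + 11.1 + 9.8 + 8.5 + 10.4 + 10.0)/6 = 10.0833
Σ(y_t−ȳ)(y_{t+1}−ȳ) = (0.6269) + (-0.2881) + (0.4486) + (-0.5014) + (-0.0264) = 0.2597
Denominator Σ(y_t−ȳ)² = 4.1083
r_1 = 0.2597 / 4.1083 = 0.063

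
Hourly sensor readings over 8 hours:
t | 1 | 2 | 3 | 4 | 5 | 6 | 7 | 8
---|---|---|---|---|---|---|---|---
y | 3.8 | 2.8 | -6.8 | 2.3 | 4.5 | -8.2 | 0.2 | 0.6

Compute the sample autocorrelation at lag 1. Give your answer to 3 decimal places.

-0.326

Mean ȳ = (3.8 + 2.8 − 6.8 + 2.3 + 4.5 − 8.2 + 0.2 + 0.6)/8 = -0.1000
Deviations from mean: 3.9000, 2.9000, -6.7000, 2.4000, 4.6000, -8.1000, 0.3000, 0.7000
Numerator Σ_{t=1}^{7}(y_t−ȳ)(y_{t+1}−ȳ) = -52.6400
Denominator Σ(y_t−ȳ)² = 161.6200
r_1 = -52.6400 / 161.6200 = -0.326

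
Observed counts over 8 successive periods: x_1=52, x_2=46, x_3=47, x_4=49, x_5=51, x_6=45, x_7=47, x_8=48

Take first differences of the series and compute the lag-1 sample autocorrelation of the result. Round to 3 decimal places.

First differences Δx: -6, 1, 2, 2, -6, 2, 1
Mean of differences = -0.5714
Numerator Σ(Δx_t−Δx̄)(Δx_{t+1}−Δx̄) = -21.7551
Denominator Σ(Δx_t−Δx̄)² = 83.7143
r_1(Δx) = -21.7551 / 83.7143 = -0.260

-0.260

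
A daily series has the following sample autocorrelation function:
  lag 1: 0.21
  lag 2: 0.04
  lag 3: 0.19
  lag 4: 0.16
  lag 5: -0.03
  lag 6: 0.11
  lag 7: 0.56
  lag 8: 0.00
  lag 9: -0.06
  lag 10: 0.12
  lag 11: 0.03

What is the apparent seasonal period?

The largest autocorrelation is r_7 = 0.56; the remaining lags stay at or below 0.21. The elevated value at lag 1 (0.21), dropping to 0.04 at lag 2, reflects decaying short-term dependence rather than seasonality.
The dominant spike at lag 7 indicates a seasonal period of 7.

7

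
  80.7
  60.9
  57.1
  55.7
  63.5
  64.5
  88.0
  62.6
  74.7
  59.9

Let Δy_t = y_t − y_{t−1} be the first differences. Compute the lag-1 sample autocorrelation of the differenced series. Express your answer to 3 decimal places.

First differences Δy: -19.8, -3.8, -1.4, 7.8, 1.0, 23.5, -25.4, 12.1, -14.8
Mean of differences = -2.3111
Numerator Σ(Δy_t−Δȳ)(Δy_{t+1}−Δȳ) = -955.8279
Denominator Σ(Δy_t−Δȳ)² = 1985.0689
r_1(Δy) = -955.8279 / 1985.0689 = -0.482

-0.482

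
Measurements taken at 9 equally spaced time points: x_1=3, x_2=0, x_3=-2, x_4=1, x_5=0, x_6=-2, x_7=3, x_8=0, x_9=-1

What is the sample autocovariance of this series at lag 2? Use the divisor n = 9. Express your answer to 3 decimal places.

Mean x̄ = (3 + 0 − 2 + 1 + 0 − 2 + 3 + 0 − 1)/9 = 0.2222
Σ_{t=1}^{7}(x_t−x̄)(x_{t+2}−x̄) = -11.0988
γ_2 = -11.0988 / 9 = -1.233

-1.233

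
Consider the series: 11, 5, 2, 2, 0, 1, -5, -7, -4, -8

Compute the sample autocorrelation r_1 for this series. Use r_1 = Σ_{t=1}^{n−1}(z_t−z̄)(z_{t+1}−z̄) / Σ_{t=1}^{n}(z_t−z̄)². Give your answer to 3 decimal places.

Mean z̄ = (11 + 5 + 2 + 2 + 0 + 1 − 5 − 7 − 4 − 8)/10 = -0.3000
Numerator Σ_{t=1}^{9}(z_t−z̄)(z_{t+1}−z̄) = 157.1100
Denominator Σ(z_t−z̄)² = 308.1000
r_1 = 157.1100 / 308.1000 = 0.510

0.510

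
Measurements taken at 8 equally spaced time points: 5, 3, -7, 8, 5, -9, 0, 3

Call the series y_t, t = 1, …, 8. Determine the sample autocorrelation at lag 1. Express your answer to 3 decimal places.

-0.268

Mean ȳ = (5 + 3 − 7 + 8 + 5 − 9 + 0 + 3)/8 = 1.0000
Σ(y_t−ȳ)(y_{t+1}−ȳ) = (8.0000) + (-16.0000) + (-56.0000) + (28.0000) + (-40.0000) + (10.0000) + (-2.0000) = -68.0000
Denominator Σ(y_t−ȳ)² = 254.0000
r_1 = -68.0000 / 254.0000 = -0.268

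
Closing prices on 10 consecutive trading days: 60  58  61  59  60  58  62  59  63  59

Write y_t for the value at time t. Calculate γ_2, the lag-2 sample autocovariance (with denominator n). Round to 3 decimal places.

1.288

Mean ȳ = (60 + 58 + 61 + 59 + 60 + 58 + 62 + 59 + 63 + 59)/10 = 59.9000
Σ_{t=1}^{8}(y_t−ȳ)(y_{t+2}−ȳ) = 12.8800
γ_2 = 12.8800 / 10 = 1.288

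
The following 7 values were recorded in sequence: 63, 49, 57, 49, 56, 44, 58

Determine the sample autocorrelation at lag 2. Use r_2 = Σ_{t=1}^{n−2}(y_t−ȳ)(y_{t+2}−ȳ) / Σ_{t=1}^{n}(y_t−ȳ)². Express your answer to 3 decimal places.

0.447

Mean ȳ = (63 + 49 + 57 + 49 + 56 + 44 + 58)/7 = 53.7143
Deviations from mean: 9.2857, -4.7143, 3.2857, -4.7143, 2.2857, -9.7143, 4.2857
Σ(y_t−ȳ)(y_{t+2}−ȳ) = (30.5102) + (22.2245) + (7.5102) + (45.7959) + (9.7959) = 115.8367
Denominator Σ(y_t−ȳ)² = 259.4286
r_2 = 115.8367 / 259.4286 = 0.447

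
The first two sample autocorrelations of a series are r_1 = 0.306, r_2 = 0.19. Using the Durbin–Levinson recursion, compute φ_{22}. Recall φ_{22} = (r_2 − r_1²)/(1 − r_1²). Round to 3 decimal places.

φ_{22} = (r_2 − r_1²) / (1 − r_1²)
r_1² = (0.306)² = 0.093636
Numerator = 0.19 − 0.0936 = 0.0964; denominator = 1 − 0.0936 = 0.9064
φ_{22} = 0.0964 / 0.9064 = 0.106

0.106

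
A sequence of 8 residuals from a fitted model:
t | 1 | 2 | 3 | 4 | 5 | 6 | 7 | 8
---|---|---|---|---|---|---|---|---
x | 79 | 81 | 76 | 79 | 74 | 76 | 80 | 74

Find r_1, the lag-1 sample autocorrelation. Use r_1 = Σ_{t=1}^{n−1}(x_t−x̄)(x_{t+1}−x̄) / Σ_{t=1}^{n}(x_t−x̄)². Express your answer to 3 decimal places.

-0.282

Mean x̄ = (79 + 81 + 76 + 79 + 74 + 76 + 80 + 74)/8 = 77.3750
Deviations from mean: 1.6250, 3.6250, -1.3750, 1.6250, -3.3750, -1.3750, 2.6250, -3.3750
Σ(x_t−x̄)(x_{t+1}−x̄) = (5.8906) + (-4.9844) + (-2.2344) + (-5.4844) + (4.6406) + (-3.6094) + (-8.8594) = -14.6406
Denominator Σ(x_t−x̄)² = 51.8750
r_1 = -14.6406 / 51.8750 = -0.282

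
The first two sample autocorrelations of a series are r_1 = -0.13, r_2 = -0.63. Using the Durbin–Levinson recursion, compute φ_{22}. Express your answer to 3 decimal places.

-0.658

φ_{22} = (r_2 − r_1²) / (1 − r_1²)
r_1² = (-0.13)² = 0.0169
Numerator = -0.63 − 0.0169 = -0.6469; denominator = 1 − 0.0169 = 0.9831
φ_{22} = -0.6469 / 0.9831 = -0.658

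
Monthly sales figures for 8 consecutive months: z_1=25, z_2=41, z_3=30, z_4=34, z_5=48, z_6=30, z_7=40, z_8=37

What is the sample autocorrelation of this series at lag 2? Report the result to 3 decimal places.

0.097

Mean z̄ = (25 + 41 + 30 + 34 + 48 + 30 + 40 + 37)/8 = 35.6250
Numerator Σ_{t=1}^{6}(z_t−z̄)(z_{t+2}−z̄) = 36.9688
Denominator Σ(z_t−z̄)² = 381.8750
r_2 = 36.9688 / 381.8750 = 0.097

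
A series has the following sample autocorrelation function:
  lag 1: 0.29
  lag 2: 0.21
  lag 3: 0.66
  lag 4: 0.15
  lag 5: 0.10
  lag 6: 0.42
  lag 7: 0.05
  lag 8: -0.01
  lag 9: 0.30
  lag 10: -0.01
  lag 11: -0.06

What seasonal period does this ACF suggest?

The largest autocorrelation is r_3 = 0.66, with weaker echoes at lags 6 (0.42) and 9 (0.30); the remaining lags stay at or below 0.29. The elevated value at lag 1 (0.29), dropping to 0.21 at lag 2, reflects decaying short-term dependence rather than seasonality.
The dominant spike at lag 3 indicates a seasonal period of 3.

3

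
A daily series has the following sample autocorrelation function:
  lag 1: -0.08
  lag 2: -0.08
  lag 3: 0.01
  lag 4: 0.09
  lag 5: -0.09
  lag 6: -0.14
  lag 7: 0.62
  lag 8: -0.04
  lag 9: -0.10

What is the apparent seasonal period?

The largest autocorrelation is r_7 = 0.62; the remaining lags stay at or below 0.09.
The dominant spike at lag 7 indicates a seasonal period of 7.

7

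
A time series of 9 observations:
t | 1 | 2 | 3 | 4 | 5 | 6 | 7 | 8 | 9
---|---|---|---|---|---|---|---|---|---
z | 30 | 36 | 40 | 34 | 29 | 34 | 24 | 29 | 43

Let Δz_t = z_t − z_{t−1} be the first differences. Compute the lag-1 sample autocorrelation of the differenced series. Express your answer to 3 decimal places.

First differences Δz: 6, 4, -6, -5, 5, -10, 5, 14
Mean of differences = 1.6250
Numerator Σ(Δz_t−Δz̄)(Δz_{t+1}−Δz̄) = -16.2656
Denominator Σ(Δz_t−Δz̄)² = 437.8750
r_1(Δz) = -16.2656 / 437.8750 = -0.037

-0.037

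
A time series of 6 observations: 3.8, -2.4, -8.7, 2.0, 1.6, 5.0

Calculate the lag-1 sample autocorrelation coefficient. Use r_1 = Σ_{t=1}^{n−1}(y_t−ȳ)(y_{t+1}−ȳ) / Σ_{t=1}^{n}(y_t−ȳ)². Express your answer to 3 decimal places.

Mean ȳ = (3.8 − 2.4 − 8.7 + 2.0 + 1.6 + 5.0)/6 = 0.2167
Deviations from mean: 3.5833, -2.6167, -8.9167, 1.7833, 1.3833, 4.7833
Numerator Σ_{t=1}^{5}(y_t−ȳ)(y_{t+1}−ȳ) = 7.1381
Denominator Σ(y_t−ȳ)² = 127.1683
r_1 = 7.1381 / 127.1683 = 0.056

0.056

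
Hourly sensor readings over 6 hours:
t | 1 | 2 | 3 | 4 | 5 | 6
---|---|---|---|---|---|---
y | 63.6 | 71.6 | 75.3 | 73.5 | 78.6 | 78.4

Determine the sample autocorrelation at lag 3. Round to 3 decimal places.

-0.006

Mean ȳ = (63.6 + 71.6 + 75.3 + 73.5 + 78.6 + 78.4)/6 = 73.5000
Numerator Σ_{t=1}^{3}(y_t−ȳ)(y_{t+3}−ȳ) = -0.8700
Denominator Σ(y_t−ȳ)² = 154.8800
r_3 = -0.8700 / 154.8800 = -0.006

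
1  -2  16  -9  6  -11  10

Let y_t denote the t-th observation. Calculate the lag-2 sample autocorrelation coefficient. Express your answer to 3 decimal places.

Mean ȳ = (1 − 2 + 16 − 9 + 6 − 11 + 10)/7 = 1.5714
Σ(y_t−ȳ)(y_{t+2}−ȳ) = (-8.2449) + (37.7551) + (63.8980) + (132.8980) + (37.3265) = 263.6327
Denominator Σ(y_t−ȳ)² = 581.7143
r_2 = 263.6327 / 581.7143 = 0.453

0.453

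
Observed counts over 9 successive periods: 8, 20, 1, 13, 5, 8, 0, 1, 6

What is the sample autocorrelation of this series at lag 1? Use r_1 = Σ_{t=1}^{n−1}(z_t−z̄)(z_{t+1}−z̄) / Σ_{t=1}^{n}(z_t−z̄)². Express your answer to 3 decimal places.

-0.223

Mean z̄ = (8 + 20 + 1 + 13 + 5 + 8 + 0 + 1 + 6)/9 = 6.8889
Numerator Σ_{t=1}^{8}(z_t−z̄)(z_{t+1}−z̄) = -74.1235
Denominator Σ(z_t−z̄)² = 332.8889
r_1 = -74.1235 / 332.8889 = -0.223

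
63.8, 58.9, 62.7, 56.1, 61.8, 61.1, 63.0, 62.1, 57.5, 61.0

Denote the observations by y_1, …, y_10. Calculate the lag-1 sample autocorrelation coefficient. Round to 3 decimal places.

-0.423

Mean ȳ = (63.8 + 58.9 + 62.7 + 56.1 + 61.8 + 61.1 + 63.0 + 62.1 + 57.5 + 61.0)/10 = 60.8000
Numerator Σ_{t=1}^{9}(y_t−ȳ)(y_{t+1}−ȳ) = -24.0700
Denominator Σ(y_t−ȳ)² = 56.8600
r_1 = -24.0700 / 56.8600 = -0.423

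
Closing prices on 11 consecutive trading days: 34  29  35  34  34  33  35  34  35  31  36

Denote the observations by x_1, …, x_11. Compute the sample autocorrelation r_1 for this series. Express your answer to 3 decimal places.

Mean x̄ = (34 + 29 + 35 + 34 + 34 + 33 + 35 + 34 + 35 + 31 + 36)/11 = 33.6364
Numerator Σ_{t=1}^{10}(x_t−x̄)(x_{t+1}−x̄) = -17.3140
Denominator Σ(x_t−x̄)² = 40.5455
r_1 = -17.3140 / 40.5455 = -0.427

-0.427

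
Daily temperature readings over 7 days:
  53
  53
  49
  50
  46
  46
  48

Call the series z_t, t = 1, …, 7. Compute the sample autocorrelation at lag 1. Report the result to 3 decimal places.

Mean z̄ = (53 + 53 + 49 + 50 + 46 + 46 + 48)/7 = 49.2857
Σ(z_t−z̄)(z_{t+1}−z̄) = (13.7959) + (-1.0612) + (-0.2041) + (-2.3469) + (10.7959) + (4.2245) = 25.2041
Denominator Σ(z_t−z̄)² = 51.4286
r_1 = 25.2041 / 51.4286 = 0.490

0.490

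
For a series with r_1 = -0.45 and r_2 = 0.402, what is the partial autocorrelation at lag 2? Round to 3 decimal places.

0.250

φ_{22} = (r_2 − r_1²) / (1 − r_1²)
r_1² = (-0.45)² = 0.2025
Numerator = 0.402 − 0.2025 = 0.1995; denominator = 1 − 0.2025 = 0.7975
φ_{22} = 0.1995 / 0.7975 = 0.250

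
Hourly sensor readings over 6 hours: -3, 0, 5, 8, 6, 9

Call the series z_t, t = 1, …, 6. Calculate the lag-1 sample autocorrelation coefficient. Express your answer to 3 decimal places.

Mean z̄ = (-3 + 0 + 5 + 8 + 6 + 9)/6 = 4.1667
Σ(z_t−z̄)(z_{t+1}−z̄) = (29.8611) + (-3.4722) + (3.1944) + (7.0278) + (8.8611) = 45.4722
Denominator Σ(z_t−z̄)² = 110.8333
r_1 = 45.4722 / 110.8333 = 0.410

0.410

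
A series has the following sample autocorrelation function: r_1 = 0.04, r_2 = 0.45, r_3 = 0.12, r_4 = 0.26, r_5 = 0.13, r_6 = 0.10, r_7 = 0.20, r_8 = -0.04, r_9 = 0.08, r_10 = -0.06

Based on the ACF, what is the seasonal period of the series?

2

The largest autocorrelation is r_2 = 0.45, with a weaker echo at lag 4 (0.26); the remaining lags stay at or below 0.20.
The dominant spike at lag 2 indicates a seasonal period of 2.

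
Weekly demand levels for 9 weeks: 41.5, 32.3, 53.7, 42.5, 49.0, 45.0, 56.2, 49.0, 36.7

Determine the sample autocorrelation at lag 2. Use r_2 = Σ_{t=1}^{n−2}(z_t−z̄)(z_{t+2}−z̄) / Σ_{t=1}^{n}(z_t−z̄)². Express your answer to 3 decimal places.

-0.030

Mean z̄ = (41.5 + 32.3 + 53.7 + 42.5 + 49.0 + 45.0 + 56.2 + 49.0 + 36.7)/9 = 45.1000
Σ(z_t−z̄)(z_{t+2}−z̄) = (-30.9600) + (33.2800) + (33.5400) + (0.2600) + (43.2900) + (-0.3900) + (-93.2400) = -14.2200
Denominator Σ(z_t−z̄)² = 481.7200
r_2 = -14.2200 / 481.7200 = -0.030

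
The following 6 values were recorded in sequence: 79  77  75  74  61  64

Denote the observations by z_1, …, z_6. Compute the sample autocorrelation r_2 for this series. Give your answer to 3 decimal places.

Mean z̄ = (79 + 77 + 75 + 74 + 61 + 64)/6 = 71.6667
Deviations from mean: 7.3333, 5.3333, 3.3333, 2.3333, -10.6667, -7.6667
Numerator Σ_{t=1}^{4}(z_t−z̄)(z_{t+2}−z̄) = -16.5556
Denominator Σ(z_t−z̄)² = 271.3333
r_2 = -16.5556 / 271.3333 = -0.061

-0.061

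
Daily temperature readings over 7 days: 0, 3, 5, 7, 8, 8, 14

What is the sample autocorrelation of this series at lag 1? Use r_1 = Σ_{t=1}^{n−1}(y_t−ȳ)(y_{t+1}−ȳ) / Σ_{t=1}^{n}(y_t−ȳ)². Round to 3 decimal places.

Mean ȳ = (0 + 3 + 5 + 7 + 8 + 8 + 14)/7 = 6.4286
Σ(y_t−ȳ)(y_{t+1}−ȳ) = (22.0408) + (4.8980) + (-0.8163) + (0.8980) + (2.4694) + (11.8980) = 41.3878
Denominator Σ(y_t−ȳ)² = 117.7143
r_1 = 41.3878 / 117.7143 = 0.352

0.352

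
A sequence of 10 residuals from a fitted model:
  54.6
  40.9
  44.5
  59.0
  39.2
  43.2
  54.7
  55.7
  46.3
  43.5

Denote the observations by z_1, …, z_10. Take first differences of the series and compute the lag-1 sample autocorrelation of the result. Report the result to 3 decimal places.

First differences Δz: -13.7, 3.6, 14.5, -19.8, 4.0, 11.5, 1.0, -9.4, -2.8
Mean of differences = -1.2333
Numerator Σ(Δz_t−Δz̄)(Δz_{t+1}−Δz̄) = -283.8611
Denominator Σ(Δz_t−Δz̄)² = 1034.7000
r_1(Δz) = -283.8611 / 1034.7000 = -0.274

-0.274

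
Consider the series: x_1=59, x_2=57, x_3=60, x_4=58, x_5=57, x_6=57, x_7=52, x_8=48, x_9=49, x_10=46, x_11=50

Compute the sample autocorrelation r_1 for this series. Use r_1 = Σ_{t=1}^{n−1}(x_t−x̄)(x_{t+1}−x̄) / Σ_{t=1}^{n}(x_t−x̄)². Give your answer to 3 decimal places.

0.746

Mean x̄ = (59 + 57 + 60 + 58 + 57 + 57 + 52 + 48 + 49 + 46 + 50)/11 = 53.9091
Numerator Σ_{t=1}^{10}(x_t−x̄)(x_{t+1}−x̄) = 185.8099
Denominator Σ(x_t−x̄)² = 248.9091
r_1 = 185.8099 / 248.9091 = 0.746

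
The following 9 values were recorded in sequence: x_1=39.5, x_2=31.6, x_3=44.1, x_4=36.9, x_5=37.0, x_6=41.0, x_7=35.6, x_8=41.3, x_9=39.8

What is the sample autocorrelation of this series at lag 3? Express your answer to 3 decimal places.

0.243

Mean x̄ = (39.5 + 31.6 + 44.1 + 36.9 + 37.0 + 41.0 + 35.6 + 41.3 + 39.8)/9 = 38.5333
Σ(x_t−x̄)(x_{t+3}−x̄) = (-1.5789) + (10.6311) + (13.7311) + (4.7911) + (-4.2422) + (3.1244) = 26.4567
Denominator Σ(x_t−x̄)² = 108.9600
r_3 = 26.4567 / 108.9600 = 0.243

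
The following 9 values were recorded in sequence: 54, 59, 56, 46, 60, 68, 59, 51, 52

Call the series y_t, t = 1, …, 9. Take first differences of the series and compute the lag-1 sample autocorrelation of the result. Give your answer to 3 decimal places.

-0.043

First differences Δy: 5, -3, -10, 14, 8, -9, -8, 1
Mean of differences = -0.2500
Numerator Σ(Δy_t−Δȳ)(Δy_{t+1}−Δȳ) = -23.0625
Denominator Σ(Δy_t−Δȳ)² = 539.5000
r_1(Δy) = -23.0625 / 539.5000 = -0.043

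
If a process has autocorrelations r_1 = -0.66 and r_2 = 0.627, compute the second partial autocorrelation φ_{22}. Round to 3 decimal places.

φ_{22} = (r_2 − r_1²) / (1 − r_1²)
r_1² = (-0.66)² = 0.4356
Numerator = 0.627 − 0.4356 = 0.1914; denominator = 1 − 0.4356 = 0.5644
φ_{22} = 0.1914 / 0.5644 = 0.339

0.339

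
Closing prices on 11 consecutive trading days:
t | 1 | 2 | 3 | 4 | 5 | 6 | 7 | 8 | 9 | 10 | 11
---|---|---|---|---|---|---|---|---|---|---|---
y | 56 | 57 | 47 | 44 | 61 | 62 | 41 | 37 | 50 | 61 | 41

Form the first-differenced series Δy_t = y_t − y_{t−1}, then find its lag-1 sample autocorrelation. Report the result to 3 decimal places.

First differences Δy: 1, -10, -3, 17, 1, -21, -4, 13, 11, -20
Mean of differences = -1.5000
Numerator Σ(Δy_t−Δȳ)(Δy_{t+1}−Δȳ) = -76.2500
Denominator Σ(Δy_t−Δȳ)² = 1524.5000
r_1(Δy) = -76.2500 / 1524.5000 = -0.050

-0.050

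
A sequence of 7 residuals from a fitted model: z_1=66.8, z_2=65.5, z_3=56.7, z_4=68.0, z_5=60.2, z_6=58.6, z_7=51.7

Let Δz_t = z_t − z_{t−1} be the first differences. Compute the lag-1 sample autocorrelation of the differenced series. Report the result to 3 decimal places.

-0.630

First differences Δz: -1.3, -8.8, 11.3, -7.8, -1.6, -6.9
Mean of differences = -2.5167
Numerator Σ(Δz_t−Δz̄)(Δz_{t+1}−Δz̄) = -176.3186
Denominator Σ(Δz_t−Δz̄)² = 279.8283
r_1(Δz) = -176.3186 / 279.8283 = -0.630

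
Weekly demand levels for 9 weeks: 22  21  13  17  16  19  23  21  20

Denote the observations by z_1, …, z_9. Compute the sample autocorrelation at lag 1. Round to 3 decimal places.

0.269

Mean z̄ = (22 + 21 + 13 + 17 + 16 + 19 + 23 + 21 + 20)/9 = 19.1111
Numerator Σ_{t=1}^{8}(z_t−z̄)(z_{t+1}−z̄) = 22.3210
Denominator Σ(z_t−z̄)² = 82.8889
r_1 = 22.3210 / 82.8889 = 0.269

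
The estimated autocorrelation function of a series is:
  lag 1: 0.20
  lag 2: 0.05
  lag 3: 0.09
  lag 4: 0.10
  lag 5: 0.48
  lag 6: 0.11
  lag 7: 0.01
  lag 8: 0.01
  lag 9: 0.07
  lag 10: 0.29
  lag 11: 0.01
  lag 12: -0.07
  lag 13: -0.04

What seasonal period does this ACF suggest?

5

The largest autocorrelation is r_5 = 0.48, with a weaker echo at lag 10 (0.29); the remaining lags stay at or below 0.20. The elevated value at lag 1 (0.20), dropping to 0.05 at lag 2, reflects decaying short-term dependence rather than seasonality.
The dominant spike at lag 5 indicates a seasonal period of 5.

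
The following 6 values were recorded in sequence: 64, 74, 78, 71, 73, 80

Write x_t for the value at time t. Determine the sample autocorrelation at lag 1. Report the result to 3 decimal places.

Mean x̄ = (64 + 74 + 78 + 71 + 73 + 80)/6 = 73.3333
Deviations from mean: -9.3333, 0.6667, 4.6667, -2.3333, -0.3333, 6.6667
Σ(x_t−x̄)(x_{t+1}−x̄) = (-6.2222) + (3.1111) + (-10.8889) + (0.7778) + (-2.2222) = -15.4444
Denominator Σ(x_t−x̄)² = 159.3333
r_1 = -15.4444 / 159.3333 = -0.097

-0.097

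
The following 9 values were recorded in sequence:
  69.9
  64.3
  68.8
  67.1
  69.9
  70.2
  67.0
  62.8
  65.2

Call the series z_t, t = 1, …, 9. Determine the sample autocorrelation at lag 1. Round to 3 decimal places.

0.074

Mean z̄ = (69.9 + 64.3 + 68.8 + 67.1 + 69.9 + 70.2 + 67.0 + 62.8 + 65.2)/9 = 67.2444
Numerator Σ_{t=1}^{8}(z_t−z̄)(z_{t+1}−z̄) = 4.2914
Denominator Σ(z_t−z̄)² = 57.9422
r_1 = 4.2914 / 57.9422 = 0.074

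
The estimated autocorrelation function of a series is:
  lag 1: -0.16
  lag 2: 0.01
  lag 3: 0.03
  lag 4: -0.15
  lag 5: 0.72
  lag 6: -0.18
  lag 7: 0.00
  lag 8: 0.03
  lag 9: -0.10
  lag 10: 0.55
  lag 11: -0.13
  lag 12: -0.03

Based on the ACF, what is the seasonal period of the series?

The largest autocorrelation is r_5 = 0.72, with a weaker echo at lag 10 (0.55); the remaining lags stay at or below 0.03.
The dominant spike at lag 5 indicates a seasonal period of 5.

5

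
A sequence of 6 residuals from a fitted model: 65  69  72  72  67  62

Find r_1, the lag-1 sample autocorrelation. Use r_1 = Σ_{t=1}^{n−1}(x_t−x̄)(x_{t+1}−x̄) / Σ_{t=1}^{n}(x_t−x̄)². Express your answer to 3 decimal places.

Mean x̄ = (65 + 69 + 72 + 72 + 67 + 62)/6 = 67.8333
Deviations from mean: -2.8333, 1.1667, 4.1667, 4.1667, -0.8333, -5.8333
Σ(x_t−x̄)(x_{t+1}−x̄) = (-3.3056) + (4.8611) + (17.3611) + (-3.4722) + (4.8611) = 20.3056
Denominator Σ(x_t−x̄)² = 78.8333
r_1 = 20.3056 / 78.8333 = 0.258

0.258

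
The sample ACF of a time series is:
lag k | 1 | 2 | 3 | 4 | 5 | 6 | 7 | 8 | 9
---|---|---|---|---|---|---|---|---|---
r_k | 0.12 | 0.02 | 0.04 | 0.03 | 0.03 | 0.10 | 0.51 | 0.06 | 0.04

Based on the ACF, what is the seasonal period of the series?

7

The largest autocorrelation is r_7 = 0.51; the remaining lags stay at or below 0.12.
The dominant spike at lag 7 indicates a seasonal period of 7.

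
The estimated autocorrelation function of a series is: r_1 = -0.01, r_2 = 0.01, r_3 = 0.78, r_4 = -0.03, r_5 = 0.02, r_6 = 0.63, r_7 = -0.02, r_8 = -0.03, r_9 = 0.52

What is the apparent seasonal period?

3

The largest autocorrelation is r_3 = 0.78, with weaker echoes at lags 6 (0.63) and 9 (0.52); the remaining lags stay at or below 0.02.
The dominant spike at lag 3 indicates a seasonal period of 3.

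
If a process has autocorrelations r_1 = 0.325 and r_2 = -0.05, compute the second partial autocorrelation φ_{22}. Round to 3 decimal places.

-0.174

φ_{22} = (r_2 − r_1²) / (1 − r_1²)
r_1² = (0.325)² = 0.105625
Numerator = -0.05 − 0.1056 = -0.1556; denominator = 1 − 0.1056 = 0.8944
φ_{22} = -0.1556 / 0.8944 = -0.174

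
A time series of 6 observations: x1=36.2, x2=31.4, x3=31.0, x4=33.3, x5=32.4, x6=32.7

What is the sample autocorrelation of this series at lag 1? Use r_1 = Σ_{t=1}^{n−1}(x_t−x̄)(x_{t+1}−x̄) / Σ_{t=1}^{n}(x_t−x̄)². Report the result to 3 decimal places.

Mean x̄ = (36.2 + 31.4 + 31.0 + 33.3 + 32.4 + 32.7)/6 = 32.8333
Deviations from mean: 3.3667, -1.4333, -1.8333, 0.4667, -0.4333, -0.1333
Σ(x_t−x̄)(x_{t+1}−x̄) = (-4.8256) + (2.6278) + (-0.8556) + (-0.2022) + (0.0578) = -3.1978
Denominator Σ(x_t−x̄)² = 17.1733
r_1 = -3.1978 / 17.1733 = -0.186

-0.186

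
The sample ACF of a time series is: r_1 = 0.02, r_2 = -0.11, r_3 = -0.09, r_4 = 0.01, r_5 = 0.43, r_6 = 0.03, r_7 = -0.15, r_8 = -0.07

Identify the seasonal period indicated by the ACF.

5

The largest autocorrelation is r_5 = 0.43; the remaining lags stay at or below 0.03.
The dominant spike at lag 5 indicates a seasonal period of 5.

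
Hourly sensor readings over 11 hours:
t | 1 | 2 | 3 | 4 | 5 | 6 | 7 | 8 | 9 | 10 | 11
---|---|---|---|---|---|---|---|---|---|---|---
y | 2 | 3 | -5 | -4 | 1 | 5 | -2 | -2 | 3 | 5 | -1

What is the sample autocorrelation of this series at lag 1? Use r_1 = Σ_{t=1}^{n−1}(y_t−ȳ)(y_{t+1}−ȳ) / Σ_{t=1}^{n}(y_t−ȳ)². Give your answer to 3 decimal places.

Mean ȳ = (2 + 3 − 5 − 4 + 1 + 5 − 2 − 2 + 3 + 5 − 1)/11 = 0.4545
Numerator Σ_{t=1}^{10}(y_t−ȳ)(y_{t+1}−ȳ) = 7.9752
Denominator Σ(y_t−ȳ)² = 120.7273
r_1 = 7.9752 / 120.7273 = 0.066

0.066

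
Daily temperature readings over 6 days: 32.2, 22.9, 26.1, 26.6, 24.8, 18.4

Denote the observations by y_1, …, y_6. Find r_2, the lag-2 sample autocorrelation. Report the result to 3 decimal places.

Mean ȳ = (32.2 + 22.9 + 26.1 + 26.6 + 24.8 + 18.4)/6 = 25.1667
Deviations from mean: 7.0333, -2.2667, 0.9333, 1.4333, -0.3667, -6.7667
Numerator Σ_{t=1}^{4}(y_t−ȳ)(y_{t+2}−ȳ) = -6.7256
Denominator Σ(y_t−ȳ)² = 103.4533
r_2 = -6.7256 / 103.4533 = -0.065

-0.065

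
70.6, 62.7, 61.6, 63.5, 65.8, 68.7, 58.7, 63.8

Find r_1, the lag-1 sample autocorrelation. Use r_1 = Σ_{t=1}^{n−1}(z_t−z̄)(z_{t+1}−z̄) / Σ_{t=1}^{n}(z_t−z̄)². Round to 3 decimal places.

-0.188

Mean z̄ = (70.6 + 62.7 + 61.6 + 63.5 + 65.8 + 68.7 + 58.7 + 63.8)/8 = 64.4250
Deviations from mean: 6.1750, -1.7250, -2.8250, -0.9250, 1.3750, 4.2750, -5.7250, -0.6250
Σ(z_t−z̄)(z_{t+1}−z̄) = (-10.6519) + (4.8731) + (2.6131) + (-1.2719) + (5.8781) + (-24.4744) + (3.5781) = -19.4556
Denominator Σ(z_t−z̄)² = 103.2750
r_1 = -19.4556 / 103.2750 = -0.188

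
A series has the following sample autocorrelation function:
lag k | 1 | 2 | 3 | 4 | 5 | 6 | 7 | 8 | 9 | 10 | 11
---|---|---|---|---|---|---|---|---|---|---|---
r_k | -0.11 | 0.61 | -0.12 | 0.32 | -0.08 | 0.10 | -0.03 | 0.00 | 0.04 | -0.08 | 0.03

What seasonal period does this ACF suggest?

The largest autocorrelation is r_2 = 0.61, with a weaker echo at lag 4 (0.32); the remaining lags stay at or below 0.10.
The dominant spike at lag 2 indicates a seasonal period of 2.

2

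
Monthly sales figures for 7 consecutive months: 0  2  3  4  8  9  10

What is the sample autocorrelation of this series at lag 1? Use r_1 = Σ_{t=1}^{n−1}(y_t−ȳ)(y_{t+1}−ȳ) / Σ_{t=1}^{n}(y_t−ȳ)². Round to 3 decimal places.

Mean ȳ = (0 + 2 + 3 + 4 + 8 + 9 + 10)/7 = 5.1429
Deviations from mean: -5.1429, -3.1429, -2.1429, -1.1429, 2.8571, 3.8571, 4.8571
Σ(y_t−ȳ)(y_{t+1}−ȳ) = (16.1633) + (6.7347) + (2.4490) + (-3.2653) + (11.0204) + (18.7347) = 51.8367
Denominator Σ(y_t−ȳ)² = 88.8571
r_1 = 51.8367 / 88.8571 = 0.583

0.583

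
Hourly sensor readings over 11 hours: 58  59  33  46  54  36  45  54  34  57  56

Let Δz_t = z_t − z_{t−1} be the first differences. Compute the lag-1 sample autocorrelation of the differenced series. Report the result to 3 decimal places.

-0.494

First differences Δz: 1, -26, 13, 8, -18, 9, 9, -20, 23, -1
Mean of differences = -0.2000
Numerator Σ(Δz_t−Δz̄)(Δz_{t+1}−Δz̄) = -1148.4400
Denominator Σ(Δz_t−Δz̄)² = 2325.6000
r_1(Δz) = -1148.4400 / 2325.6000 = -0.494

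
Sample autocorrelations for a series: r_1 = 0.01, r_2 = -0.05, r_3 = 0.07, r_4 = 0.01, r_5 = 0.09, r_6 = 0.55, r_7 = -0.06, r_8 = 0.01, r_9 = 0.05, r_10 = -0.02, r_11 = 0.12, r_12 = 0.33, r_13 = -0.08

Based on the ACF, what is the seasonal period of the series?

6

The largest autocorrelation is r_6 = 0.55, with a weaker echo at lag 12 (0.33); the remaining lags stay at or below 0.12.
The dominant spike at lag 6 indicates a seasonal period of 6.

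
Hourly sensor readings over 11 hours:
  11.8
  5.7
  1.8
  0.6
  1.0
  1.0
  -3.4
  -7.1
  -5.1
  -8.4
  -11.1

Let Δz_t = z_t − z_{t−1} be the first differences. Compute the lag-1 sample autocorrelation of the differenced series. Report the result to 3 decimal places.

First differences Δz: -6.1, -3.9, -1.2, 0.4, 0.0, -4.4, -3.7, 2.0, -3.3, -2.7
Mean of differences = -2.2900
Numerator Σ(Δz_t−Δz̄)(Δz_{t+1}−Δz̄) = 1.6469
Denominator Σ(Δz_t−Δz̄)² = 56.8090
r_1(Δz) = 1.6469 / 56.8090 = 0.029

0.029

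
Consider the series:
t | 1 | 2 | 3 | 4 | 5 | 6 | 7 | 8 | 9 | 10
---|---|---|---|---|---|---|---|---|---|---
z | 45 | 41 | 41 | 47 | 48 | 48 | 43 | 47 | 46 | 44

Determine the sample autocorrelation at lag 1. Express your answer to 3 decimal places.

Mean z̄ = (45 + 41 + 41 + 47 + 48 + 48 + 43 + 47 + 46 + 44)/10 = 45.0000
Numerator Σ_{t=1}^{9}(z_t−z̄)(z_{t+1}−z̄) = 14.0000
Denominator Σ(z_t−z̄)² = 64.0000
r_1 = 14.0000 / 64.0000 = 0.219

0.219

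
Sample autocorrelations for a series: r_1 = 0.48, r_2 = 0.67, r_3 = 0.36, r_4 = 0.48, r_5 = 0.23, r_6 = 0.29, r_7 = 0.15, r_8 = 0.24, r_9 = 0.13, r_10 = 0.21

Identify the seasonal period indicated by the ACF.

The largest autocorrelation is r_2 = 0.67; the remaining lags stay at or below 0.48.
The dominant spike at lag 2 indicates a seasonal period of 2.

2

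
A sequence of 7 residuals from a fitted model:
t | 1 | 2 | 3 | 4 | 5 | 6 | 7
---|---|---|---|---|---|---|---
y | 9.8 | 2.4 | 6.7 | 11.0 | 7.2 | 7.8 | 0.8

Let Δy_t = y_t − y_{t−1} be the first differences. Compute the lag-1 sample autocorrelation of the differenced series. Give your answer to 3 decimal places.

-0.213

First differences Δy: -7.4, 4.3, 4.3, -3.8, 0.6, -7.0
Mean of differences = -1.5000
Numerator Σ(Δy_t−Δȳ)(Δy_{t+1}−Δȳ) = -30.3000
Denominator Σ(Δy_t−Δȳ)² = 142.0400
r_1(Δy) = -30.3000 / 142.0400 = -0.213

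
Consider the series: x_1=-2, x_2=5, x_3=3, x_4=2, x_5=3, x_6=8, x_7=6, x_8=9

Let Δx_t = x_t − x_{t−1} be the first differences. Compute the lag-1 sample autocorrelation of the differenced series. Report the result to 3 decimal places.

First differences Δx: 7, -2, -1, 1, 5, -2, 3
Mean of differences = 1.5714
Numerator Σ(Δx_t−Δx̄)(Δx_{t+1}−Δx̄) = -28.0408
Denominator Σ(Δx_t−Δx̄)² = 75.7143
r_1(Δx) = -28.0408 / 75.7143 = -0.370

-0.370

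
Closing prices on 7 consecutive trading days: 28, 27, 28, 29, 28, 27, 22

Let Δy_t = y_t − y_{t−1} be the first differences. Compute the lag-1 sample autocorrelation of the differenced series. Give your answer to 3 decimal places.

0.167

First differences Δy: -1, 1, 1, -1, -1, -5
Mean of differences = -1.0000
Numerator Σ(Δy_t−Δȳ)(Δy_{t+1}−Δȳ) = 4.0000
Denominator Σ(Δy_t−Δȳ)² = 24.0000
r_1(Δy) = 4.0000 / 24.0000 = 0.167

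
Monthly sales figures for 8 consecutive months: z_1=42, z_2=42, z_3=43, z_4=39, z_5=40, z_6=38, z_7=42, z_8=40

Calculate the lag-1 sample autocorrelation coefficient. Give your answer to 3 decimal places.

Mean z̄ = (42 + 42 + 43 + 39 + 40 + 38 + 42 + 40)/8 = 40.7500
Deviations from mean: 1.2500, 1.2500, 2.2500, -1.7500, -0.7500, -2.7500, 1.2500, -0.7500
Numerator Σ_{t=1}^{7}(z_t−z̄)(z_{t+1}−z̄) = -0.5625
Denominator Σ(z_t−z̄)² = 21.5000
r_1 = -0.5625 / 21.5000 = -0.026

-0.026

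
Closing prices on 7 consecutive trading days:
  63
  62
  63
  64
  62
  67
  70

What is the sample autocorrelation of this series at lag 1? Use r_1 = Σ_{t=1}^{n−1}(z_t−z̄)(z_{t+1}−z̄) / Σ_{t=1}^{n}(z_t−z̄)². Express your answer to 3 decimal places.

Mean z̄ = (63 + 62 + 63 + 64 + 62 + 67 + 70)/7 = 64.4286
Numerator Σ_{t=1}^{6}(z_t−z̄)(z_{t+1}−z̄) = 16.6735
Denominator Σ(z_t−z̄)² = 53.7143
r_1 = 16.6735 / 53.7143 = 0.310

0.310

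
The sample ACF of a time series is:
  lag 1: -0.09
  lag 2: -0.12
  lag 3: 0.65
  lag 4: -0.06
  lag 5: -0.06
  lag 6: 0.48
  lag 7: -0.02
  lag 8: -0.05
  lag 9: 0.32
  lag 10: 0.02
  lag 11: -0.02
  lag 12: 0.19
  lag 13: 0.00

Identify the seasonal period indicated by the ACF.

3

The largest autocorrelation is r_3 = 0.65, with weaker echoes at lags 6 (0.48), 9 (0.32) and 12 (0.19); the remaining lags stay at or below 0.02.
The dominant spike at lag 3 indicates a seasonal period of 3.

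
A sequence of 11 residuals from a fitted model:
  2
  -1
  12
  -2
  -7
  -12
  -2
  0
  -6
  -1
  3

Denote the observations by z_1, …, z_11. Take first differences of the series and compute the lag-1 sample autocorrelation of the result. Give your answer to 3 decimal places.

First differences Δz: -3, 13, -14, -5, -5, 10, 2, -6, 5, 4
Mean of differences = 0.1000
Numerator Σ(Δz_t−Δz̄)(Δz_{t+1}−Δz̄) = -178.0100
Denominator Σ(Δz_t−Δz̄)² = 604.9000
r_1(Δz) = -178.0100 / 604.9000 = -0.294

-0.294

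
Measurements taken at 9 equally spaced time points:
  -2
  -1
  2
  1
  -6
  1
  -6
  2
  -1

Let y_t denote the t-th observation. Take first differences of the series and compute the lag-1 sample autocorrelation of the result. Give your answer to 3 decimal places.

-0.742

First differences Δy: 1, 3, -1, -7, 7, -7, 8, -3
Mean of differences = 0.1250
Numerator Σ(Δy_t−Δȳ)(Δy_{t+1}−Δȳ) = -171.3906
Denominator Σ(Δy_t−Δȳ)² = 230.8750
r_1(Δy) = -171.3906 / 230.8750 = -0.742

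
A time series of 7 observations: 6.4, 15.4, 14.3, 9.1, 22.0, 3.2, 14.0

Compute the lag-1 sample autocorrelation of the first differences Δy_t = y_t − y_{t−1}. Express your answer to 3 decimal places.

-0.683

First differences Δy: 9.0, -1.1, -5.2, 12.9, -18.8, 10.8
Mean of differences = 1.2667
Numerator Σ(Δy_t−Δȳ)(Δy_{t+1}−Δȳ) = -502.9711
Denominator Σ(Δy_t−Δȳ)² = 736.1133
r_1(Δy) = -502.9711 / 736.1133 = -0.683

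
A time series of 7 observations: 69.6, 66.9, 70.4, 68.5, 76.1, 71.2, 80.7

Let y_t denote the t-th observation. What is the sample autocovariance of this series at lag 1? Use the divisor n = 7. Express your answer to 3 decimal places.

Mean ȳ = (69.6 + 66.9 + 70.4 + 68.5 + 76.1 + 71.2 + 80.7)/7 = 71.9143
Σ_{t=1}^{6}(y_t−ȳ)(y_{t+1}−ȳ) = 0.8112
γ_1 = 0.8112 / 7 = 0.116

0.116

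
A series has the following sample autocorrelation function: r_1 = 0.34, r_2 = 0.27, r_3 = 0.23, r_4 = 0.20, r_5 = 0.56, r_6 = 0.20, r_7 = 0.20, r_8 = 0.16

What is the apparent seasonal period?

5

The largest autocorrelation is r_5 = 0.56; the remaining lags stay at or below 0.34. The elevated value at lag 1 (0.34), dropping to 0.27 at lag 2, reflects decaying short-term dependence rather than seasonality.
The dominant spike at lag 5 indicates a seasonal period of 5.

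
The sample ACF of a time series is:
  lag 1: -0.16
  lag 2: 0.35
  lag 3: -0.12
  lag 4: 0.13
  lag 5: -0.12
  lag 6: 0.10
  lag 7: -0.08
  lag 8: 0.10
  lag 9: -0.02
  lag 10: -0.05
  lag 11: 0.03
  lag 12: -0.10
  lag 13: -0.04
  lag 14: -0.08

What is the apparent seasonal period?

The largest autocorrelation is r_2 = 0.35; the remaining lags stay at or below 0.13.
The dominant spike at lag 2 indicates a seasonal period of 2.

2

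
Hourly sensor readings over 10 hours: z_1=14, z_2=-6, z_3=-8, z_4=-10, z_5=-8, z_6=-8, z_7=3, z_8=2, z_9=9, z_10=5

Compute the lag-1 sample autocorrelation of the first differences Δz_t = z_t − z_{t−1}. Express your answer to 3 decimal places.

0.014

First differences Δz: -20, -2, -2, 2, 0, 11, -1, 7, -4
Mean of differences = -1.0000
Numerator Σ(Δz_t−Δz̄)(Δz_{t+1}−Δz̄) = 8.0000
Denominator Σ(Δz_t−Δz̄)² = 590.0000
r_1(Δz) = 8.0000 / 590.0000 = 0.014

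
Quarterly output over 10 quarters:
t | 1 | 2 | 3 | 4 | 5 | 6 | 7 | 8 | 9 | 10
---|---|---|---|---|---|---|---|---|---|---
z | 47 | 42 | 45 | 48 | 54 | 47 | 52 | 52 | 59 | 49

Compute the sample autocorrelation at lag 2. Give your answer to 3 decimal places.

Mean z̄ = (47 + 42 + 45 + 48 + 54 + 47 + 52 + 52 + 59 + 49)/10 = 49.5000
Numerator Σ_{t=1}^{8}(z_t−z̄)(z_{t+2}−z̄) = 33.5000
Denominator Σ(z_t−z̄)² = 214.5000
r_2 = 33.5000 / 214.5000 = 0.156

0.156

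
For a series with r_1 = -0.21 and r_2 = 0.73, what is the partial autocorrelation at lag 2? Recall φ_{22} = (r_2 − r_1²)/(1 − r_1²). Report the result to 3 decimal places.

0.718

φ_{22} = (r_2 − r_1²) / (1 − r_1²)
r_1² = (-0.21)² = 0.0441
Numerator = 0.73 − 0.0441 = 0.6859; denominator = 1 − 0.0441 = 0.9559
φ_{22} = 0.6859 / 0.9559 = 0.718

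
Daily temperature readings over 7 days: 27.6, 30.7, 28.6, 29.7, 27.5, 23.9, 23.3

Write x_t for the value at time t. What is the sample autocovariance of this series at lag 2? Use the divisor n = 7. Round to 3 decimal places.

-0.038

Mean x̄ = (27.6 + 30.7 + 28.6 + 29.7 + 27.5 + 23.9 + 23.3)/7 = 27.3286
Σ_{t=1}^{5}(x_t−x̄)(x_{t+2}−x̄) = -0.2631
γ_2 = -0.2631 / 7 = -0.038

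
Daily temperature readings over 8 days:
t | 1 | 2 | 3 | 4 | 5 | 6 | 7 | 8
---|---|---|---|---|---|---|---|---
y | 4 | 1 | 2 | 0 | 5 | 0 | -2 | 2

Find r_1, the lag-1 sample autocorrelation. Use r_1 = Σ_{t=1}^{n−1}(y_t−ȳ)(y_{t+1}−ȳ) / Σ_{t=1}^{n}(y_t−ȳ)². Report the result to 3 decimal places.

-0.257

Mean ȳ = (4 + 1 + 2 + 0 + 5 + 0 − 2 + 2)/8 = 1.5000
Σ(y_t−ȳ)(y_{t+1}−ȳ) = (-1.2500) + (-0.2500) + (-0.7500) + (-5.2500) + (-5.2500) + (5.2500) + (-1.7500) = -9.2500
Denominator Σ(y_t−ȳ)² = 36.0000
r_1 = -9.2500 / 36.0000 = -0.257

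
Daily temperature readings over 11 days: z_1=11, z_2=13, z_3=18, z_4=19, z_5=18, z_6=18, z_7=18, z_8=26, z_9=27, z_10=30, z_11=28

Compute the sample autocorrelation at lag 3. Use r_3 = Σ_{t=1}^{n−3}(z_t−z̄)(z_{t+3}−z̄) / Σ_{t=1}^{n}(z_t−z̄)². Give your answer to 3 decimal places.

Mean z̄ = (11 + 13 + 18 + 19 + 18 + 18 + 18 + 26 + 27 + 30 + 28)/11 = 20.5455
Numerator Σ_{t=1}^{8}(z_t−z̄)(z_{t+3}−z̄) = 30.6529
Denominator Σ(z_t−z̄)² = 392.7273
r_3 = 30.6529 / 392.7273 = 0.078

0.078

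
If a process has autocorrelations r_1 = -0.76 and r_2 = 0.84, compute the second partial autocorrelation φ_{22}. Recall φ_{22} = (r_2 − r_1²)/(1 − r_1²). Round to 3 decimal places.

φ_{22} = (r_2 − r_1²) / (1 − r_1²)
r_1² = (-0.76)² = 0.5776
Numerator = 0.84 − 0.5776 = 0.2624; denominator = 1 − 0.5776 = 0.4224
φ_{22} = 0.2624 / 0.4224 = 0.621

0.621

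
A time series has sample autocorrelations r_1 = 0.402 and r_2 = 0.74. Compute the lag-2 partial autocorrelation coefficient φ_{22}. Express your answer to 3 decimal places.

0.690

φ_{22} = (r_2 − r_1²) / (1 − r_1²)
r_1² = (0.402)² = 0.161604
Numerator = 0.74 − 0.1616 = 0.5784; denominator = 1 − 0.1616 = 0.8384
φ_{22} = 0.5784 / 0.8384 = 0.690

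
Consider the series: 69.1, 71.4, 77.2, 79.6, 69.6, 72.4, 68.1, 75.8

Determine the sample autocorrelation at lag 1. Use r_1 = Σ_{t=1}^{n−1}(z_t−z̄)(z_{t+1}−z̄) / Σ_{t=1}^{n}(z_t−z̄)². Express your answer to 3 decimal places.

Mean z̄ = (69.1 + 71.4 + 77.2 + 79.6 + 69.6 + 72.4 + 68.1 + 75.8)/8 = 72.9000
Numerator Σ_{t=1}^{7}(z_t−z̄)(z_{t+1}−z̄) = -3.9200
Denominator Σ(z_t−z̄)² = 122.6600
r_1 = -3.9200 / 122.6600 = -0.032

-0.032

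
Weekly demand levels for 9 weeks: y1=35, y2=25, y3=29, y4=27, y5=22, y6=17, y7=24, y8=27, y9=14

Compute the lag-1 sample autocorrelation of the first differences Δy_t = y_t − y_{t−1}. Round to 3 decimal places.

-0.198

First differences Δy: -10, 4, -2, -5, -5, 7, 3, -13
Mean of differences = -2.6250
Numerator Σ(Δy_t−Δȳ)(Δy_{t+1}−Δȳ) = -67.6406
Denominator Σ(Δy_t−Δȳ)² = 341.8750
r_1(Δy) = -67.6406 / 341.8750 = -0.198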